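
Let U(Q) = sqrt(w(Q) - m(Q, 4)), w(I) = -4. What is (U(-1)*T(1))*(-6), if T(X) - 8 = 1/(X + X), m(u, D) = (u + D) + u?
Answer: -51*I*sqrt(6) ≈ -124.92*I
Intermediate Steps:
m(u, D) = D + 2*u (m(u, D) = (D + u) + u = D + 2*u)
T(X) = 8 + 1/(2*X) (T(X) = 8 + 1/(X + X) = 8 + 1/(2*X))
U(Q) = sqrt(-8 - 2*Q) (U(Q) = sqrt(-4 - (4 + 2*Q)) = sqrt(-4 + (-4 - 2*Q)) = sqrt(-8 - 2*Q))
(U(-1)*T(1))*(-6) = (sqrt(-8 - 2*(-1))*(8 + (1/2)/1))*(-6) = (sqrt(-8 + 2)*(8 + (1/2)*1))*(-6) = (sqrt(-6)*(8 + 1/2))*(-6) = ((I*sqrt(6))*(17/2))*(-6) = (17*I*sqrt(6)/2)*(-6) = -51*I*sqrt(6)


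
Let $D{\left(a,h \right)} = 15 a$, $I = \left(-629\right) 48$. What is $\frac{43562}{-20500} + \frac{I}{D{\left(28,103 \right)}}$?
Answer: $- \frac{5310267}{71750} \approx -74.011$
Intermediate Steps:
$I = -30192$
$\frac{43562}{-20500} + \frac{I}{D{\left(28,103 \right)}} = \frac{43562}{-20500} - \frac{30192}{15 \cdot 28} = 43562 \left(- \frac{1}{20500}\right) - \frac{30192}{420} = - \frac{21781}{10250} - \frac{2516}{35} = - \frac{5310267}{71750}$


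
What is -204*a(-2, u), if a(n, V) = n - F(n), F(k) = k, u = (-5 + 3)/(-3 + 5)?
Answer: 0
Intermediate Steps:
u = -1 (u = -2/2 = -2*1/2 = -1)
a(n, V) = 0 (a(n, V) = n - n = 0)
-204*a(-2, u) = -204*0 = 0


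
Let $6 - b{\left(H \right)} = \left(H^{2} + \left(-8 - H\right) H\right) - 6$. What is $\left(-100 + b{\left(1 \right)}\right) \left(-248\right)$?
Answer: $19840$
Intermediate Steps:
$b{\left(H \right)} = 12 - H^{2} - H \left(-8 - H\right)$ ($b{\left(H \right)} = 6 - \left(\left(H^{2} + \left(-8 - H\right) H\right) - 6\right) = 6 - \left(\left(H^{2} + H \left(-8 - H\right)\right) - 6\right) = 6 - \left(-6 + H^{2} + H \left(-8 - H\right)\right) = 12 - H^{2} - H \left(-8 - H\right)$)
$\left(-100 + b{\left(1 \right)}\right) \left(-248\right) = \left(-100 + \left(12 + 8 \cdot 1\right)\right) \left(-248\right) = \left(-100 + \left(12 + 8\right)\right) \left(-248\right) = \left(-100 + 20\right) \left(-248\right) = \left(-80\right) \left(-248\right) = 19840$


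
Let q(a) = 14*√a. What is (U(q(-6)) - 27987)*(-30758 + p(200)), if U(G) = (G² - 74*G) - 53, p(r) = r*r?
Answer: -270014272 - 9574712*I*√6 ≈ -2.7001e+8 - 2.3453e+7*I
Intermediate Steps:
p(r) = r²
U(G) = -53 + G² - 74*G
(U(q(-6)) - 27987)*(-30758 + p(200)) = ((-53 + (14*√(-6))² - 1036*√(-6)) - 27987)*(-30758 + 200²) = ((-53 + (14*(I*√6))² - 1036*I*√6) - 27987)*(-30758 + 40000) = ((-53 + (14*I*√6)² - 1036*I*√6) - 27987)*9242 = ((-53 - 1176 - 1036*I*√6) - 27987)*9242 = ((-1229 - 1036*I*√6) - 27987)*9242 = (-29216 - 1036*I*√6)*9242 = -270014272 - 9574712*I*√6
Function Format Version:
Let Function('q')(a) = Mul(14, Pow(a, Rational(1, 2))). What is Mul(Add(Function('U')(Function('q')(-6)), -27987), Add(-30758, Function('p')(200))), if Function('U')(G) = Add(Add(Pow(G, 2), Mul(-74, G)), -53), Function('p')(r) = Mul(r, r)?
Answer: Add(-270014272, Mul(-9574712, I, Pow(6, Rational(1, 2)))) ≈ Add(-2.7001e+8, Mul(-2.3453e+7, I))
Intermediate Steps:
Function('p')(r) = Pow(r, 2)
Function('U')(G) = Add(-53, Pow(G, 2), Mul(-74, G))
Mul(Add(Function('U')(Function('q')(-6)), -27987), Add(-30758, Function('p')(200))) = Mul(Add(Add(-53, Pow(Mul(14, Pow(-6, Rational(1, 2))), 2), Mul(-74, Mul(14, Pow(-6, Rational(1, 2))))), -27987), Add(-30758, Pow(200, 2))) = Mul(Add(Add(-53, Pow(Mul(14, Mul(I, Pow(6, Rational(1, 2)))), 2), Mul(-74, Mul(14, Mul(I, Pow(6, Rational(1, 2)))))), -27987), Add(-30758, 40000)) = Mul(Add(Add(-53, Pow(Mul(14, I, Pow(6, Rational(1, 2))), 2), Mul(-74, Mul(14, I, Pow(6, Rational(1, 2))))), -27987), 9242) = Mul(Add(Add(-53, -1176, Mul(-1036, I, Pow(6, Rational(1, 2)))), -27987), 9242) = Mul(Add(Add(-1229, Mul(-1036, I, Pow(6, Rational(1, 2)))), -27987), 9242) = Mul(Add(-29216, Mul(-1036, I, Pow(6, Rational(1, 2)))), 9242) = Add(-270014272, Mul(-9574712, I, Pow(6, Rational(1, 2))))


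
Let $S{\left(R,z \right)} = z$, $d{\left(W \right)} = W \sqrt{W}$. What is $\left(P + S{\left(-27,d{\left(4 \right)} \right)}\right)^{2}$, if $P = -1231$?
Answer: $1495729$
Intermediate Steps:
$d{\left(W \right)} = W^{\frac{3}{2}}$
$\left(P + S{\left(-27,d{\left(4 \right)} \right)}\right)^{2} = \left(-1231 + 4^{\frac{3}{2}}\right)^{2} = \left(-1231 + 8\right)^{2} = \left(-1223\right)^{2} = 1495729$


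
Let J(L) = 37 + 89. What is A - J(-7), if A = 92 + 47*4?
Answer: 154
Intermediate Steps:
A = 280 (A = 92 + 188 = 280)
J(L) = 126
A - J(-7) = 280 - 1*126 = 280 - 126 = 154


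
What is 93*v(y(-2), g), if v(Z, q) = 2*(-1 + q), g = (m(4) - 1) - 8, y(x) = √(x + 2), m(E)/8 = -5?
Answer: -9300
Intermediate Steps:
m(E) = -40 (m(E) = 8*(-5) = -40)
y(x) = √(2 + x)
g = -49 (g = (-40 - 1) - 8 = -41 - 8 = -49)
v(Z, q) = -2 + 2*q
93*v(y(-2), g) = 93*(-2 + 2*(-49)) = 93*(-2 - 98) = 93*(-100) = -9300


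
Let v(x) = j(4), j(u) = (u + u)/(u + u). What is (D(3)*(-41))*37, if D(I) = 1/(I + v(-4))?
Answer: -1517/4 ≈ -379.25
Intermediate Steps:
j(u) = 1 (j(u) = (2*u)/((2*u)) = (2*u)*(1/(2*u)) = 1)
v(x) = 1
D(I) = 1/(1 + I) (D(I) = 1/(I + 1) = 1/(1 + I))
(D(3)*(-41))*37 = (-41/(1 + 3))*37 = (-41/4)*37 = ((¼)*(-41))*37 = -41/4*37 = -1517/4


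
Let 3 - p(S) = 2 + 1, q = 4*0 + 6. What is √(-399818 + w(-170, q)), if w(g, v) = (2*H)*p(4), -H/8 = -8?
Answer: I*√399818 ≈ 632.31*I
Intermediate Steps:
H = 64 (H = -8*(-8) = 64)
q = 6 (q = 0 + 6 = 6)
p(S) = 0 (p(S) = 3 - (2 + 1) = 3 - 1*3 = 3 - 3 = 0)
w(g, v) = 0 (w(g, v) = (2*64)*0 = 128*0 = 0)
√(-399818 + w(-170, q)) = √(-399818 + 0) = √(-399818) = I*√399818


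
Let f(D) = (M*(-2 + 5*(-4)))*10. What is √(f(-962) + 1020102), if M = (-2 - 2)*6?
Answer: √1025382 ≈ 1012.6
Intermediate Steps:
M = -24 (M = -4*6 = -24)
f(D) = 5280 (f(D) = -24*(-2 + 5*(-4))*10 = -24*(-2 - 20)*10 = -24*(-22)*10 = 528*10 = 5280)
√(f(-962) + 1020102) = √(5280 + 1020102) = √1025382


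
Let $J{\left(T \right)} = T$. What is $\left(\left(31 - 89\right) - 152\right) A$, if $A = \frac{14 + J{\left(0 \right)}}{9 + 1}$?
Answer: $-294$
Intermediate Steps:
$A = \frac{7}{5}$ ($A = \frac{14 + 0}{9 + 1} = \frac{14}{10} = 14 \cdot \frac{1}{10} = \frac{7}{5} \approx 1.4$)
$\left(\left(31 - 89\right) - 152\right) A = \left(\left(31 - 89\right) - 152\right) \frac{7}{5} = \left(-58 - 152\right) \frac{7}{5} = \left(-210\right) \frac{7}{5} = -294$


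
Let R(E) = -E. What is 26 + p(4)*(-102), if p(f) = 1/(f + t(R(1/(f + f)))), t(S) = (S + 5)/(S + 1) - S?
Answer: 2802/181 ≈ 15.481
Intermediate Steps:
t(S) = -S + (5 + S)/(1 + S) (t(S) = (5 + S)/(1 + S) - S = -S + (5 + S)/(1 + S))
p(f) = 1/(f + (5 - 1/(4*f²))/(1 - 1/(2*f))) (p(f) = 1/(f + (5 - (-1/(f + f))²)/(1 - 1/(f + f))) = 1/(f + (5 - (-1/(2*f))²)/(1 - 1/(2*f))) = 1/(f + (5 - 1/(4*f²))/(1 - 1/(2*f))))
26 + p(4)*(-102) = 26 + (2*4*(-1 + 2*4)/(-1 + 4*4³ + 18*4²))*(-102) = 26 + (2*4*(-1 + 8)/(-1 + 4*64 + 18*16))*(-102) = 26 + (2*4*7/(-1 + 256 + 288))*(-102) = 26 + (2*4*7/543)*(-102) = 26 + (2*4*(1/543)*7)*(-102) = 26 + (56/543)*(-102) = 26 - 1904/181 = 2802/181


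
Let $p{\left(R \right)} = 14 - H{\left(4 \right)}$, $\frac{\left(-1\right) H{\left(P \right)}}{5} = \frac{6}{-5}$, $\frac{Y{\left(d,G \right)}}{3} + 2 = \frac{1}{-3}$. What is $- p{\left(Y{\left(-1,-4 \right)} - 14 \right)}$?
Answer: $-8$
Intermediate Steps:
$Y{\left(d,G \right)} = -7$ ($Y{\left(d,G \right)} = -6 + \frac{3}{-3} = -6 + 3 \left(- \frac{1}{3}\right) = -6 - 1 = -7$)
$H{\left(P \right)} = 6$ ($H{\left(P \right)} = - 5 \frac{6}{-5} = - 5 \cdot 6 \left(- \frac{1}{5}\right) = \left(-5\right) \left(- \frac{6}{5}\right) = 6$)
$p{\left(R \right)} = 8$ ($p{\left(R \right)} = 14 - 6 = 8$)
$- p{\left(Y{\left(-1,-4 \right)} - 14 \right)} = \left(-1\right) 8 = -8$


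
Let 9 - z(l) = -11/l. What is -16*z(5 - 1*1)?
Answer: -188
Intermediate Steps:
z(l) = 9 + 11/l (z(l) = 9 - (-11)/l = 9 + 11/l)
-16*z(5 - 1*1) = -16*(9 + 11/(5 - 1*1)) = -16*(9 + 11/(5 - 1)) = -16*(9 + 11/4) = -16*47/4 = -188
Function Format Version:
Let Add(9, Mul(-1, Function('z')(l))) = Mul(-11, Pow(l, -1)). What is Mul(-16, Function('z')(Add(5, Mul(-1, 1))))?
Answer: -188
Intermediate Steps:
Function('z')(l) = Add(9, Mul(11, Pow(l, -1))) (Function('z')(l) = Add(9, Mul(-1, Mul(-11, Pow(l, -1)))) = Add(9, Mul(11, Pow(l, -1))))
Mul(-16, Function('z')(Add(5, Mul(-1, 1)))) = Mul(-16, Add(9, Mul(11, Pow(Add(5, Mul(-1, 1)), -1)))) = Mul(-16, Add(9, Mul(11, Pow(Add(5, -1), -1)))) = Mul(-16, Add(9, Mul(11, Pow(4, -1)))) = Mul(-16, Add(9, Mul(11, Rational(1, 4)))) = Mul(-16, Add(9, Rational(11, 4))) = Mul(-16, Rational(47, 4)) = -188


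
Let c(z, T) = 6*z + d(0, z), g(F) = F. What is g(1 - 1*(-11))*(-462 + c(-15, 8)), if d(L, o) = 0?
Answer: -6624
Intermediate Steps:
c(z, T) = 6*z (c(z, T) = 6*z + 0 = 6*z)
g(1 - 1*(-11))*(-462 + c(-15, 8)) = (1 - 1*(-11))*(-462 + 6*(-15)) = (1 + 11)*(-462 - 90) = 12*(-552) = -6624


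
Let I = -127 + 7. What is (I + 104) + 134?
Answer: 118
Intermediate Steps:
I = -120
(I + 104) + 134 = (-120 + 104) + 134 = -16 + 134 = 118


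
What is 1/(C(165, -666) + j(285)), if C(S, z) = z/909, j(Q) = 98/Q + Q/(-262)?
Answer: -7541670/11136029 ≈ -0.67723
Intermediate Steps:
j(Q) = 98/Q - Q/262 (j(Q) = 98/Q + Q*(-1/262) = 98/Q - Q/262)
C(S, z) = z/909 (C(S, z) = z*(1/909) = z/909)
1/(C(165, -666) + j(285)) = 1/((1/909)*(-666) + (98/285 - 1/262*285)) = 1/(-74/101 + (98*(1/285) - 285/262)) = 1/(-74/101 + (98/285 - 285/262)) = 1/(-74/101 - 55549/74670) = 1/(-11136029/7541670) = -7541670/11136029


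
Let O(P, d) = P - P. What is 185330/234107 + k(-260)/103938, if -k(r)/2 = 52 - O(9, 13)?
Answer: 565837718/715665099 ≈ 0.79065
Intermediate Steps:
O(P, d) = 0
k(r) = -104 (k(r) = -2*(52 - 1*0) = -2*(52 + 0) = -2*52 = -104)
185330/234107 + k(-260)/103938 = 185330/234107 - 104/103938 = 185330*(1/234107) - 104*1/103938 = 185330/234107 - 52/51969 = 565837718/715665099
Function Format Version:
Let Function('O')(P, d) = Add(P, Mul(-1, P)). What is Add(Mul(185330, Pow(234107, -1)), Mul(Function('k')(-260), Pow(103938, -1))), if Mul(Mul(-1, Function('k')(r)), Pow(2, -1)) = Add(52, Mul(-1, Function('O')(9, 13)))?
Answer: Rational(565837718, 715665099) ≈ 0.79065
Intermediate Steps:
Function('O')(P, d) = 0
Function('k')(r) = -104 (Function('k')(r) = Mul(-2, Add(52, Mul(-1, 0))) = Mul(-2, Add(52, 0)) = Mul(-2, 52) = -104)
Add(Mul(185330, Pow(234107, -1)), Mul(Function('k')(-260), Pow(103938, -1))) = Add(Mul(185330, Pow(234107, -1)), Mul(-104, Pow(103938, -1))) = Add(Mul(185330, Rational(1, 234107)), Mul(-104, Rational(1, 103938))) = Add(Rational(185330, 234107), Rational(-52, 51969)) = Rational(565837718, 715665099)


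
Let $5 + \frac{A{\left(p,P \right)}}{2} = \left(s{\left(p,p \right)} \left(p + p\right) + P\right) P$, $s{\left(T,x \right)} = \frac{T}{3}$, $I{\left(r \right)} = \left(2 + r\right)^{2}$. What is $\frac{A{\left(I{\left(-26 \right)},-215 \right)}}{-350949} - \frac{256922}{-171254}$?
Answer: $\frac{8181076517849}{30050710023} \approx 272.24$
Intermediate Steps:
$s{\left(T,x \right)} = \frac{T}{3}$ ($s{\left(T,x \right)} = T \frac{1}{3} = \frac{T}{3}$)
$A{\left(p,P \right)} = -10 + 2 P \left(P + \frac{2 p^{2}}{3}\right)$ ($A{\left(p,P \right)} = -10 + 2 \left(\frac{p}{3} \left(p + p\right) + P\right) P = -10 + 2 \left(\frac{p}{3} \cdot 2 p + P\right) P = -10 + 2 \left(\frac{2 p^{2}}{3} + P\right) P = -10 + 2 \left(P + \frac{2 p^{2}}{3}\right) P = -10 + 2 P \left(P + \frac{2 p^{2}}{3}\right)$)
$\frac{A{\left(I{\left(-26 \right)},-215 \right)}}{-350949} - \frac{256922}{-171254} = \frac{-10 + 2 \left(-215\right)^{2} + \frac{4}{3} \left(-215\right) \left(\left(2 - 26\right)^{2}\right)^{2}}{-350949} - \frac{256922}{-171254} = \left(-10 + 2 \cdot 46225 + \frac{4}{3} \left(-215\right) \left(\left(-24\right)^{2}\right)^{2}\right) \left(- \frac{1}{350949}\right) - - \frac{128461}{85627} = \left(-10 + 92450 + \frac{4}{3} \left(-215\right) 576^{2}\right) \left(- \frac{1}{350949}\right) + \frac{128461}{85627} = \left(-10 + 92450 + \frac{4}{3} \left(-215\right) 331776\right) \left(- \frac{1}{350949}\right) + \frac{128461}{85627} = \left(-10 + 92450 - 95109120\right) \left(- \frac{1}{350949}\right) + \frac{128461}{85627} = \left(-95016680\right) \left(- \frac{1}{350949}\right) + \frac{128461}{85627} = \frac{95016680}{350949} + \frac{128461}{85627} = \frac{8181076517849}{30050710023}$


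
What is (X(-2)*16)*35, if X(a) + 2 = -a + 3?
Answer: 1680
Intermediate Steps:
X(a) = 1 - a (X(a) = -2 + (-a + 3) = -2 + (3 - a) = 1 - a)
(X(-2)*16)*35 = ((1 - 1*(-2))*16)*35 = ((1 + 2)*16)*35 = (3*16)*35 = 48*35 = 1680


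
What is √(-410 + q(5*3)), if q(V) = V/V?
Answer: I*√409 ≈ 20.224*I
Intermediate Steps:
q(V) = 1
√(-410 + q(5*3)) = √(-410 + 1) = √(-409) = I*√409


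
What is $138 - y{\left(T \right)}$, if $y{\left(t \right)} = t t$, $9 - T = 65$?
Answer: $-2998$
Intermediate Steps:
$T = -56$ ($T = 9 - 65 = -56$)
$y{\left(t \right)} = t^{2}$
$138 - y{\left(T \right)} = 138 - \left(-56\right)^{2} = 138 - 3136 = -2998$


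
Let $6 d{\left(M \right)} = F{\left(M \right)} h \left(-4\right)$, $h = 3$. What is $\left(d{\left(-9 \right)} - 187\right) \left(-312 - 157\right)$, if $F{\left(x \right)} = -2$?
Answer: $85827$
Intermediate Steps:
$d{\left(M \right)} = 4$ ($d{\left(M \right)} = \frac{\left(-2\right) 3 \left(-4\right)}{6} = \frac{\left(-6\right) \left(-4\right)}{6} = \frac{1}{6} \cdot 24 = 4$)
$\left(d{\left(-9 \right)} - 187\right) \left(-312 - 157\right) = \left(4 - 187\right) \left(-312 - 157\right) = \left(-183\right) \left(-469\right) = 85827$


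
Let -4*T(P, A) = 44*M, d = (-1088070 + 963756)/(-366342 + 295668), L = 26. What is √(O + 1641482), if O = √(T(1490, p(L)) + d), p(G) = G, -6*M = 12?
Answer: √(227747159094362 + 11779*√3296435603)/11779 ≈ 1281.2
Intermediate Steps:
M = -2 (M = -⅙*12 = -2)
d = 20719/11779 (d = -124314/(-70674) = -124314*(-1/70674) = 20719/11779 ≈ 1.7590)
T(P, A) = 22 (T(P, A) = -11*(-2) = -¼*(-88) = 22)
O = √3296435603/11779 (O = √(22 + 20719/11779) = √(279857/11779) = √3296435603/11779 ≈ 4.8743)
√(O + 1641482) = √(√3296435603/11779 + 1641482) = √(1641482 + √3296435603/11779)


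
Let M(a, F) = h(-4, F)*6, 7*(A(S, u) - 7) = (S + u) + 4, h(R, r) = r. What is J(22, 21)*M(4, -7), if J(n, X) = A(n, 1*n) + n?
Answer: -1506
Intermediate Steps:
A(S, u) = 53/7 + S/7 + u/7 (A(S, u) = 7 + ((S + u) + 4)/7 = 7 + (4 + S + u)/7 = 7 + (4/7 + S/7 + u/7) = 53/7 + S/7 + u/7)
M(a, F) = 6*F (M(a, F) = F*6 = 6*F)
J(n, X) = 53/7 + 9*n/7 (J(n, X) = (53/7 + n/7 + (1*n)/7) + n = (53/7 + n/7 + n/7) + n = (53/7 + 2*n/7) + n = 53/7 + 9*n/7)
J(22, 21)*M(4, -7) = (53/7 + (9/7)*22)*(6*(-7)) = (53/7 + 198/7)*(-42) = (251/7)*(-42) = -1506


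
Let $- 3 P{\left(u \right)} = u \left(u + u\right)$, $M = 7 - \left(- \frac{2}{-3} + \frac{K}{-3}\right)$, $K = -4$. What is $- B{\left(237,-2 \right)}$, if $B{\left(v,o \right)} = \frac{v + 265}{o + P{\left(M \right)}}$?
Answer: $\frac{753}{28} \approx 26.893$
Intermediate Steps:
$M = 5$ ($M = 7 - \left(- \frac{2}{-3} - \frac{4}{-3}\right) = 7 - \left(\left(-2\right) \left(- \frac{1}{3}\right) - - \frac{4}{3}\right) = 7 - \left(\frac{2}{3} + \frac{4}{3}\right) = 7 - 2 = 5$)
$P{\left(u \right)} = - \frac{2 u^{2}}{3}$ ($P{\left(u \right)} = - \frac{u \left(u + u\right)}{3} = - \frac{u 2 u}{3} = - \frac{2 u^{2}}{3}$)
$B{\left(v,o \right)} = \frac{265 + v}{- \frac{50}{3} + o}$ ($B{\left(v,o \right)} = \frac{v + 265}{o - \frac{2 \cdot 5^{2}}{3}} = \frac{265 + v}{o - \frac{50}{3}} = \frac{265 + v}{- \frac{50}{3} + o}$)
$- B{\left(237,-2 \right)} = - \frac{3 \left(265 + 237\right)}{-50 + 3 \left(-2\right)} = - \frac{3 \cdot 502}{-50 - 6} = - \frac{3 \cdot 502}{-56} = - \frac{3 \left(-1\right) 502}{56} = \left(-1\right) \left(- \frac{753}{28}\right) = \frac{753}{28}$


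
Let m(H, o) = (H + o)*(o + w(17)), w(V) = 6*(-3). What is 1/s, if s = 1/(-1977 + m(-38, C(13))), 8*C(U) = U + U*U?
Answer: -32791/16 ≈ -2049.4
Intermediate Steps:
C(U) = U/8 + U²/8 (C(U) = (U + U*U)/8 = (U + U²)/8 = U/8 + U²/8)
w(V) = -18
m(H, o) = (-18 + o)*(H + o) (m(H, o) = (H + o)*(o - 18) = (H + o)*(-18 + o) = (-18 + o)*(H + o))
s = -16/32791 (s = 1/(-1977 + (((⅛)*13*(1 + 13))² - 18*(-38) - 9*13*(1 + 13)/4 - 19*13*(1 + 13)/4)) = 1/(-1977 + (((⅛)*13*14)² + 684 - 9*13*14/4 - 19*13*14/4)) = 1/(-1977 + ((91/4)² + 684 - 18*91/4 - 38*91/4)) = 1/(-1977 + (8281/16 + 684 - 819/2 - 1729/2)) = 1/(-1977 - 1159/16) = 1/(-32791/16) = -16/32791 ≈ -0.00048794)
1/s = 1/(-16/32791) = -32791/16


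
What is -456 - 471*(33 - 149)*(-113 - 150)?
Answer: -14369724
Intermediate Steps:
-456 - 471*(33 - 149)*(-113 - 150) = -456 - (-54636)*(-263) = -456 - 471*30508 = -456 - 14369268 = -14369724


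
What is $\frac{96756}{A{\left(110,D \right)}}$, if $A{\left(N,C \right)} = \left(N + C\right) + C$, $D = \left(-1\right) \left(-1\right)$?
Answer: $\frac{24189}{28} \approx 863.89$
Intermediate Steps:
$D = 1$
$A{\left(N,C \right)} = N + 2 C$ ($A{\left(N,C \right)} = \left(C + N\right) + C = N + 2 C$)
$\frac{96756}{A{\left(110,D \right)}} = \frac{96756}{110 + 2 \cdot 1} = \frac{96756}{110 + 2} = \frac{96756}{112} = 96756 \cdot \frac{1}{112} = \frac{24189}{28}$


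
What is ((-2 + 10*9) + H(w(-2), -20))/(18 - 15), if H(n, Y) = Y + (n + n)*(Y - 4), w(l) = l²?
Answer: -124/3 ≈ -41.333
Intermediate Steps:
H(n, Y) = Y + 2*n*(-4 + Y) (H(n, Y) = Y + (2*n)*(-4 + Y) = Y + 2*n*(-4 + Y))
((-2 + 10*9) + H(w(-2), -20))/(18 - 15) = ((-2 + 10*9) + (-20 - 8*(-2)² + 2*(-20)*(-2)²))/(18 - 15) = ((-2 + 90) + (-20 - 8*4 + 2*(-20)*4))/3 = (88 + (-20 - 32 - 160))*(⅓) = (88 - 212)*(⅓) = -124*⅓ = -124/3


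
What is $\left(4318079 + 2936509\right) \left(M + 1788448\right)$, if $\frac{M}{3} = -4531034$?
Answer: $-85637901252552$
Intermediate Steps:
$M = -13593102$ ($M = 3 \left(-4531034\right) = -13593102$)
$\left(4318079 + 2936509\right) \left(M + 1788448\right) = \left(4318079 + 2936509\right) \left(-13593102 + 1788448\right) = 7254588 \left(-11804654\right) = -85637901252552$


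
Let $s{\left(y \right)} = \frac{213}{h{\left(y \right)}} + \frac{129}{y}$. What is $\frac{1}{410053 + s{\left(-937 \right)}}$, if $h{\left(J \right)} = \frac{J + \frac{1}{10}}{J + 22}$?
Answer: $\frac{975417}{400175440162} \approx 2.4375 \cdot 10^{-6}$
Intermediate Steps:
$h{\left(J \right)} = \frac{\frac{1}{10} + J}{22 + J}$ ($h{\left(J \right)} = \frac{J + \frac{1}{10}}{22 + J} = \frac{\frac{1}{10} + J}{22 + J}$)
$s{\left(y \right)} = \frac{129}{y} + \frac{213 \left(22 + y\right)}{\frac{1}{10} + y}$ ($s{\left(y \right)} = \frac{213}{\frac{1}{22 + y} \left(\frac{1}{10} + y\right)} + \frac{129}{y} = 213 \frac{22 + y}{\frac{1}{10} + y} + \frac{129}{y} = \frac{213 \left(22 + y\right)}{\frac{1}{10} + y} + \frac{129}{y} = \frac{129}{y} + \frac{213 \left(22 + y\right)}{\frac{1}{10} + y}$)
$\frac{1}{410053 + s{\left(-937 \right)}} = \frac{1}{410053 + \frac{3 \left(43 + 710 \left(-937\right)^{2} + 16050 \left(-937\right)\right)}{\left(-937\right) \left(1 + 10 \left(-937\right)\right)}} = \frac{1}{410053 + 3 \left(- \frac{1}{937}\right) \frac{1}{1 - 9370} \left(43 + 710 \cdot 877969 - 15038850\right)} = \frac{1}{410053 + 3 \left(- \frac{1}{937}\right) \frac{1}{-9369} \left(43 + 623357990 - 15038850\right)} = \frac{1}{410053 + 3 \left(- \frac{1}{937}\right) \left(- \frac{1}{9369}\right) 608319183} = \frac{1}{410053 + \frac{202773061}{975417}} = \frac{1}{\frac{400175440162}{975417}} = \frac{975417}{400175440162}$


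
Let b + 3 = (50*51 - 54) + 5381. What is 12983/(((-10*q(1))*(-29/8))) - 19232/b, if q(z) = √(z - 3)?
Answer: -9616/3937 - 25966*I*√2/145 ≈ -2.4425 - 253.25*I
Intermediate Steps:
q(z) = √(-3 + z)
b = 7874 (b = -3 + ((50*51 - 54) + 5381) = -3 + ((2550 - 54) + 5381) = -3 + (2496 + 5381) = -3 + 7877 = 7874)
12983/(((-10*q(1))*(-29/8))) - 19232/b = 12983/(((-10*√(-3 + 1))*(-29/8))) - 19232/7874 = 12983/(((-10*I*√2)*(-29*⅛))) - 19232*1/7874 = 12983/((-10*I*√2*(-29/8))) - 9616/3937 = 12983/((145*I*√2/4)) - 9616/3937 = 12983*(-2*I*√2/145) - 9616/3937 = -25966*I*√2/145 - 9616/3937 = -9616/3937 - 25966*I*√2/145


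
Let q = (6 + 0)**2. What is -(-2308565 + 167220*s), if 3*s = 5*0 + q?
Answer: 301925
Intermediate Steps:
q = 36 (q = 6**2 = 36)
s = 12 (s = (5*0 + 36)/3 = (0 + 36)/3 = (1/3)*36 = 12)
-(-2308565 + 167220*s) = -929/(1/((12*9)*20 - 1*2485)) = -929/(1/(108*20 - 2485)) = -929/(1/(2160 - 2485)) = -929/(1/(-325)) = -929/(-1/325) = -929*(-325) = 301925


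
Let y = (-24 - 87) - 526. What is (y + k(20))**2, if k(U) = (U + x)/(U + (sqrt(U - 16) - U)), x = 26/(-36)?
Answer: 510082225/1296 ≈ 3.9358e+5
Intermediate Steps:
x = -13/18 (x = 26*(-1/36) = -13/18 ≈ -0.72222)
k(U) = (-13/18 + U)/sqrt(-16 + U) (k(U) = (U - 13/18)/(U + (sqrt(U - 16) - U)) = (-13/18 + U)/(U + (sqrt(-16 + U) - U)) = (-13/18 + U)/(sqrt(-16 + U)) = (-13/18 + U)/sqrt(-16 + U))
y = -637 (y = -111 - 526 = -637)
(y + k(20))**2 = (-637 + (-13/18 + 20)/sqrt(-16 + 20))**2 = (-637 + (347/18)/sqrt(4))**2 = (-637 + (1/2)*(347/18))**2 = (-637 + 347/36)**2 = (-22585/36)**2 = 510082225/1296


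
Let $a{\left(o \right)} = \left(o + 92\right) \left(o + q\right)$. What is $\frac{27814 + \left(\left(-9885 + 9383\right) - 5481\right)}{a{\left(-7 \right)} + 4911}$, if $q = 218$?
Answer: $\frac{21831}{22846} \approx 0.95557$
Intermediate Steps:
$a{\left(o \right)} = \left(92 + o\right) \left(218 + o\right)$ ($a{\left(o \right)} = \left(o + 92\right) \left(o + 218\right) = \left(92 + o\right) \left(218 + o\right)$)
$\frac{27814 + \left(\left(-9885 + 9383\right) - 5481\right)}{a{\left(-7 \right)} + 4911} = \frac{27814 + \left(\left(-9885 + 9383\right) - 5481\right)}{\left(20056 + \left(-7\right)^{2} + 310 \left(-7\right)\right) + 4911} = \frac{27814 - 5983}{\left(20056 + 49 - 2170\right) + 4911} = \frac{27814 - 5983}{17935 + 4911} = \frac{21831}{22846}$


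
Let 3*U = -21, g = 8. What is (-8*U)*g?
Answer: 448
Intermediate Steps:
U = -7 (U = (1/3)*(-21) = -7)
(-8*U)*g = -8*(-7)*8 = 56*8 = 448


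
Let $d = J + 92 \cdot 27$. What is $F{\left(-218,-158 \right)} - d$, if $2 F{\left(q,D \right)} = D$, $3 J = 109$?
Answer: $- \frac{7798}{3} \approx -2599.3$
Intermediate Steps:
$J = \frac{109}{3}$ ($J = \frac{1}{3} \cdot 109 = \frac{109}{3} \approx 36.333$)
$F{\left(q,D \right)} = \frac{D}{2}$
$d = \frac{7561}{3}$ ($d = \frac{109}{3} + 92 \cdot 27 = \frac{109}{3} + 2484 = \frac{7561}{3} \approx 2520.3$)
$F{\left(-218,-158 \right)} - d = \frac{1}{2} \left(-158\right) - \frac{7561}{3} = -79 - \frac{7561}{3} = - \frac{7798}{3}$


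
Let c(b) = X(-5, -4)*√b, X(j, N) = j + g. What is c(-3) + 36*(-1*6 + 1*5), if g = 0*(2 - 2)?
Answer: -36 - 5*I*√3 ≈ -36.0 - 8.6602*I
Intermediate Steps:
g = 0 (g = 0*0 = 0)
X(j, N) = j (X(j, N) = j + 0 = j)
c(b) = -5*√b
c(-3) + 36*(-1*6 + 1*5) = -5*I*√3 + 36*(-1*6 + 1*5) = -5*I*√3 + 36*(-6 + 5) = -5*I*√3 + 36*(-1) = -5*I*√3 - 36 = -36 - 5*I*√3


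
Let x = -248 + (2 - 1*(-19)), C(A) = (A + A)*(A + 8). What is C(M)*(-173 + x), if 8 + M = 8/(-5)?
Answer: -12288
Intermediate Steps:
M = -48/5 (M = -8 + 8/(-5) = -8 + 8*(-⅕) = -8 - 8/5 = -48/5 ≈ -9.6000)
C(A) = 2*A*(8 + A) (C(A) = (2*A)*(8 + A) = 2*A*(8 + A))
x = -227 (x = -248 + (2 + 19) = -248 + 21 = -227)
C(M)*(-173 + x) = (2*(-48/5)*(8 - 48/5))*(-173 - 227) = (2*(-48/5)*(-8/5))*(-400) = (768/25)*(-400) = -12288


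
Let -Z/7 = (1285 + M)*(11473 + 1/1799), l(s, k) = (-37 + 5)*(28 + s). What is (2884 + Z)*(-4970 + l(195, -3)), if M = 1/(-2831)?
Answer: 47839428997218776/38293 ≈ 1.2493e+12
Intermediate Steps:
M = -1/2831 ≈ -0.00035323
l(s, k) = -896 - 32*s (l(s, k) = -32*(28 + s) = -896 - 32*s)
Z = -3951822728208/38293 (Z = -7*(1285 - 1/2831)*(11473 + 1/1799) = -25464838*(11473 + 1/1799)/2831 = -25464838*20639928/(2831*1799) = -7*3951822728208/268051 = -3951822728208/38293 ≈ -1.0320e+8)
(2884 + Z)*(-4970 + l(195, -3)) = (2884 - 3951822728208/38293)*(-4970 + (-896 - 32*195)) = -3951712291196*(-4970 + (-896 - 6240))/38293 = -3951712291196*(-4970 - 7136)/38293 = -3951712291196/38293*(-12106) = 47839428997218776/38293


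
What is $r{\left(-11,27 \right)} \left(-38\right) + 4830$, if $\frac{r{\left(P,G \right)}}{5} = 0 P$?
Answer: $4830$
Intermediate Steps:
$r{\left(P,G \right)} = 0$ ($r{\left(P,G \right)} = 5 \cdot 0 P = 5 \cdot 0 = 0$)
$r{\left(-11,27 \right)} \left(-38\right) + 4830 = 0 \left(-38\right) + 4830 = 0 + 4830 = 4830$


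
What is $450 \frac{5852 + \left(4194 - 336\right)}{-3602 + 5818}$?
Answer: $\frac{1092375}{554} \approx 1971.8$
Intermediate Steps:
$450 \frac{5852 + \left(4194 - 336\right)}{-3602 + 5818} = 450 \frac{5852 + 3858}{2216} = 450 \cdot 9710 \cdot \frac{1}{2216} = 450 \cdot \frac{4855}{1108} = \frac{1092375}{554}$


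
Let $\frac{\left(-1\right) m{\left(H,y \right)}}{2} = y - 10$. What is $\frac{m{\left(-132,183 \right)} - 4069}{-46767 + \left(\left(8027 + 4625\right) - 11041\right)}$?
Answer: $\frac{4415}{45156} \approx 0.097772$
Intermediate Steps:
$m{\left(H,y \right)} = 20 - 2 y$ ($m{\left(H,y \right)} = - 2 \left(y - 10\right) = - 2 \left(-10 + y\right) = 20 - 2 y$)
$\frac{m{\left(-132,183 \right)} - 4069}{-46767 + \left(\left(8027 + 4625\right) - 11041\right)} = \frac{\left(20 - 366\right) - 4069}{-46767 + \left(\left(8027 + 4625\right) - 11041\right)} = \frac{\left(20 - 366\right) - 4069}{-46767 + \left(12652 - 11041\right)} = \frac{-346 - 4069}{-46767 + 1611} = - \frac{4415}{-45156} = \left(-4415\right) \left(- \frac{1}{45156}\right) = \frac{4415}{45156}$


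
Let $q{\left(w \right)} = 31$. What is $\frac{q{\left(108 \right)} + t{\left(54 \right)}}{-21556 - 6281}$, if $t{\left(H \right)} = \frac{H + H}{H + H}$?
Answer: $- \frac{32}{27837} \approx -0.0011496$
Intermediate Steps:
$t{\left(H \right)} = 1$ ($t{\left(H \right)} = \frac{2 H}{2 H} = 2 H \frac{1}{2 H} = 1$)
$\frac{q{\left(108 \right)} + t{\left(54 \right)}}{-21556 - 6281} = \frac{31 + 1}{-21556 - 6281} = \frac{32}{-27837} = 32 \left(- \frac{1}{27837}\right) = - \frac{32}{27837}$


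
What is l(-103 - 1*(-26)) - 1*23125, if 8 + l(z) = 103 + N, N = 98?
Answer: -22932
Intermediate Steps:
l(z) = 193 (l(z) = -8 + (103 + 98) = -8 + 201 = 193)
l(-103 - 1*(-26)) - 1*23125 = 193 - 1*23125 = 193 - 23125 = -22932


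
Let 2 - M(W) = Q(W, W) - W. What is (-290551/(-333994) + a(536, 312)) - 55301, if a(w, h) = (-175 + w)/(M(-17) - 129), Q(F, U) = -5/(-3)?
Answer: -424827005447/7681862 ≈ -55303.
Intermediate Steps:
Q(F, U) = 5/3 (Q(F, U) = -5*(-⅓) = 5/3)
M(W) = ⅓ + W (M(W) = 2 - (5/3 - W) = 2 + (-5/3 + W) = ⅓ + W)
a(w, h) = 525/437 - 3*w/437 (a(w, h) = (-175 + w)/((⅓ - 17) - 129) = (-175 + w)/(-50/3 - 129) = (-175 + w)/(-437/3) = (-175 + w)*(-3/437) = 525/437 - 3*w/437)
(-290551/(-333994) + a(536, 312)) - 55301 = (-290551/(-333994) + (525/437 - 3/437*536)) - 55301 = (-290551*(-1/333994) + (525/437 - 1608/437)) - 55301 = (290551/333994 - 57/23) - 55301 = -12354985/7681862 - 55301 = -424827005447/7681862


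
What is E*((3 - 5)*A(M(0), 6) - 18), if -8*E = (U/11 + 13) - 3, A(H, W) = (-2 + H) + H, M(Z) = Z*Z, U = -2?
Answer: 189/11 ≈ 17.182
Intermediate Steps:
M(Z) = Z²
A(H, W) = -2 + 2*H
E = -27/22 (E = -((-2/11 + 13) - 3)/8 = -(141/11 - 3)/8 = -⅛*108/11 = -27/22 ≈ -1.2273)
E*((3 - 5)*A(M(0), 6) - 18) = -27*((3 - 5)*(-2 + 2*0²) - 18)/22 = -27*(-2*(-2 + 2*0) - 18)/22 = -27*(-2*(-2 + 0) - 18)/22 = -27*(-2*(-2) - 18)/22 = -27*(4 - 18)/22 = -27/22*(-14) = 189/11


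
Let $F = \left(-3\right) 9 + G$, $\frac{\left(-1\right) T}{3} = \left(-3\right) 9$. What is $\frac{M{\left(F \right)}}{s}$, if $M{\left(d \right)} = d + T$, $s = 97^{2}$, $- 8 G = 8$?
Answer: $\frac{53}{9409} \approx 0.0056329$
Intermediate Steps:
$G = -1$ ($G = \left(- \frac{1}{8}\right) 8 = -1$)
$T = 81$ ($T = - 3 \left(\left(-3\right) 9\right) = \left(-3\right) \left(-27\right) = 81$)
$F = -28$ ($F = \left(-3\right) 9 - 1 = -27 - 1 = -28$)
$s = 9409$
$M{\left(d \right)} = 81 + d$ ($M{\left(d \right)} = d + 81 = 81 + d$)
$\frac{M{\left(F \right)}}{s} = \frac{81 - 28}{9409} = 53 \cdot \frac{1}{9409} = \frac{53}{9409}$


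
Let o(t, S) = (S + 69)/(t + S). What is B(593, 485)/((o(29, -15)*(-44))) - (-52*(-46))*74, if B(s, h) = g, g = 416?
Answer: -52572104/297 ≈ -1.7701e+5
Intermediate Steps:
B(s, h) = 416
o(t, S) = (69 + S)/(S + t)
B(593, 485)/((o(29, -15)*(-44))) - (-52*(-46))*74 = 416/((((69 - 15)/(-15 + 29))*(-44))) - (-52*(-46))*74 = 416/(((54/14)*(-44))) - 2392*74 = 416/((((1/14)*54)*(-44))) - 1*177008 = 416/(((27/7)*(-44))) - 177008 = 416/(-1188/7) - 177008 = 416*(-7/1188) - 177008 = -728/297 - 177008 = -52572104/297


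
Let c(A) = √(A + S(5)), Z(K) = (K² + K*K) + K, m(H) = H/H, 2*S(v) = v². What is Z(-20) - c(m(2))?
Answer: 780 - 3*√6/2 ≈ 776.33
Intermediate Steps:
S(v) = v²/2
m(H) = 1
Z(K) = K + 2*K² (Z(K) = (K² + K²) + K = 2*K² + K = K + 2*K²)
c(A) = √(25/2 + A) (c(A) = √(A + (½)*5²) = √(A + (½)*25) = √(A + 25/2) = √(25/2 + A))
Z(-20) - c(m(2)) = -20*(1 + 2*(-20)) - √(50 + 4*1)/2 = -20*(1 - 40) - √(50 + 4)/2 = -20*(-39) - √54/2 = 780 - 3*√6/2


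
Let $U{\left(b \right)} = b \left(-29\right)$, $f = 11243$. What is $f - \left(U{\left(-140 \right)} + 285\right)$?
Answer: $6898$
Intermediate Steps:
$U{\left(b \right)} = - 29 b$
$f - \left(U{\left(-140 \right)} + 285\right) = 11243 - \left(\left(-29\right) \left(-140\right) + 285\right) = 11243 - \left(4060 + 285\right) = 11243 - 4345 = 6898$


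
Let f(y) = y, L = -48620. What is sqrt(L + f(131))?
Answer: I*sqrt(48489) ≈ 220.2*I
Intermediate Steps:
sqrt(L + f(131)) = sqrt(-48620 + 131) = sqrt(-48489) = I*sqrt(48489)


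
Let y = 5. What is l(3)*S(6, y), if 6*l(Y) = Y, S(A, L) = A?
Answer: 3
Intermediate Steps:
l(Y) = Y/6
l(3)*S(6, y) = ((⅙)*3)*6 = (½)*6 = 3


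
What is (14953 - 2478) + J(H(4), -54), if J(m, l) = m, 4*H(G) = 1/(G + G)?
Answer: 399201/32 ≈ 12475.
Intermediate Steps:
H(G) = 1/(8*G) (H(G) = 1/(4*(G + G)) = 1/(4*((2*G))) = (1/(2*G))/4 = 1/(8*G))
(14953 - 2478) + J(H(4), -54) = (14953 - 2478) + (⅛)/4 = 12475 + (⅛)*(¼) = 12475 + 1/32 = 399201/32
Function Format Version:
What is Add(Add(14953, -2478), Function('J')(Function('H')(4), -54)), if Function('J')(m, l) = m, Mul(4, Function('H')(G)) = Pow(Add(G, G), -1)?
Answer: Rational(399201, 32) ≈ 12475.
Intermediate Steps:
Function('H')(G) = Mul(Rational(1, 8), Pow(G, -1)) (Function('H')(G) = Mul(Rational(1, 4), Pow(Add(G, G), -1)) = Mul(Rational(1, 4), Pow(Mul(2, G), -1)) = Mul(Rational(1, 4), Mul(Rational(1, 2), Pow(G, -1))) = Mul(Rational(1, 8), Pow(G, -1)))
Add(Add(14953, -2478), Function('J')(Function('H')(4), -54)) = Add(Add(14953, -2478), Mul(Rational(1, 8), Pow(4, -1))) = Add(12475, Mul(Rational(1, 8), Rational(1, 4))) = Add(12475, Rational(1, 32)) = Rational(399201, 32)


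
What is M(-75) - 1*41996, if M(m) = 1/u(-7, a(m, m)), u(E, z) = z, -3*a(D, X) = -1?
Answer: -41993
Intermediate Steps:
a(D, X) = ⅓ (a(D, X) = -⅓*(-1) = ⅓)
M(m) = 3 (M(m) = 1/(⅓) = 3)
M(-75) - 1*41996 = 3 - 1*41996 = 3 - 41996 = -41993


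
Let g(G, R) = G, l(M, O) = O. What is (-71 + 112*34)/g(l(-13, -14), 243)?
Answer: -3737/14 ≈ -266.93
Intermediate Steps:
(-71 + 112*34)/g(l(-13, -14), 243) = (-71 + 112*34)/(-14) = (-71 + 3808)*(-1/14) = 3737*(-1/14) = -3737/14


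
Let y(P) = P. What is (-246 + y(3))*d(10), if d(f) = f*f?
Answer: -24300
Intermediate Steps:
d(f) = f²
(-246 + y(3))*d(10) = (-246 + 3)*10² = -243*100 = -24300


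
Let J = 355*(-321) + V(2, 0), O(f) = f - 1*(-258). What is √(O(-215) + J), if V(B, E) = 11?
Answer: I*√113901 ≈ 337.49*I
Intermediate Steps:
O(f) = 258 + f (O(f) = f + 258 = 258 + f)
J = -113944 (J = 355*(-321) + 11 = -113955 + 11 = -113944)
√(O(-215) + J) = √((258 - 215) - 113944) = √(43 - 113944) = √(-113901) = I*√113901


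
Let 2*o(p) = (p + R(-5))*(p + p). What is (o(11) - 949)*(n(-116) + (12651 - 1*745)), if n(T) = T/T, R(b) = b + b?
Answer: -11168766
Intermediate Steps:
R(b) = 2*b
o(p) = p*(-10 + p) (o(p) = ((p + 2*(-5))*(p + p))/2 = ((p - 10)*(2*p))/2 = ((-10 + p)*(2*p))/2 = (2*p*(-10 + p))/2 = p*(-10 + p))
n(T) = 1
(o(11) - 949)*(n(-116) + (12651 - 1*745)) = (11*(-10 + 11) - 949)*(1 + (12651 - 1*745)) = (11*1 - 949)*(1 + (12651 - 745)) = (11 - 949)*(1 + 11906) = -938*11907 = -11168766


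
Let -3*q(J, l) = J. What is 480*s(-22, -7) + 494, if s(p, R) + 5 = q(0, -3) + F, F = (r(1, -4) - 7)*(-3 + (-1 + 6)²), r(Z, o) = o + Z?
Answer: -107506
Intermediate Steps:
r(Z, o) = Z + o
q(J, l) = -J/3
F = -220 (F = ((1 - 4) - 7)*(-3 + (-1 + 6)²) = (-3 - 7)*(-3 + 5²) = -10*(-3 + 25) = -10*22 = -220)
s(p, R) = -225 (s(p, R) = -5 + (-⅓*0 - 220) = -5 + (0 - 220) = -5 - 220 = -225)
480*s(-22, -7) + 494 = 480*(-225) + 494 = -108000 + 494 = -107506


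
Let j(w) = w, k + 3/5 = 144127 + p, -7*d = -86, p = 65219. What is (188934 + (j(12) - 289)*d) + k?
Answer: 13820669/35 ≈ 3.9488e+5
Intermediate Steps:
d = 86/7 (d = -⅐*(-86) = 86/7 ≈ 12.286)
k = 1046727/5 (k = -⅗ + (144127 + 65219) = -⅗ + 209346 = 1046727/5 ≈ 2.0935e+5)
(188934 + (j(12) - 289)*d) + k = (188934 + (12 - 289)*(86/7)) + 1046727/5 = (188934 - 277*86/7) + 1046727/5 = (188934 - 23822/7) + 1046727/5 = 1298716/7 + 1046727/5 = 13820669/35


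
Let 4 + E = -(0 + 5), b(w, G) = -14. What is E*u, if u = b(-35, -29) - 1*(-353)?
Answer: -3051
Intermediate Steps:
E = -9 (E = -4 - (0 + 5) = -4 - 1*5 = -4 - 5 = -9)
u = 339 (u = -14 - 1*(-353) = -14 + 353 = 339)
E*u = -9*339 = -3051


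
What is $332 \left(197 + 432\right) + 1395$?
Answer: $210223$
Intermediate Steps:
$332 \left(197 + 432\right) + 1395 = 332 \cdot 629 + 1395 = 208828 + 1395 = 210223$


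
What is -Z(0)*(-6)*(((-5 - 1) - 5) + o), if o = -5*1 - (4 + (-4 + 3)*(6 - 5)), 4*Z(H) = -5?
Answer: 285/2 ≈ 142.50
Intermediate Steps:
Z(H) = -5/4 (Z(H) = (1/4)*(-5) = -5/4)
o = -8 (o = -5 - (4 - 1*1) = -5 - (4 - 1) = -5 - 1*3 = -5 - 3 = -8)
-Z(0)*(-6)*(((-5 - 1) - 5) + o) = -(-5/4*(-6))*(((-5 - 1) - 5) - 8) = -15*((-6 - 5) - 8)/2 = -15*(-11 - 8)/2 = -15*(-19)/2 = -1*(-285/2) = 285/2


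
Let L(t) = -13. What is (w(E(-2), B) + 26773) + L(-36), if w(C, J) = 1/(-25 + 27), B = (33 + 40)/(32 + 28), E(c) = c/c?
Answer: 53521/2 ≈ 26761.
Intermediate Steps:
E(c) = 1
B = 73/60 ≈ 1.2167
w(C, J) = ½ (w(C, J) = 1/2 = ½)
(w(E(-2), B) + 26773) + L(-36) = (½ + 26773) - 13 = 53547/2 - 13 = 53521/2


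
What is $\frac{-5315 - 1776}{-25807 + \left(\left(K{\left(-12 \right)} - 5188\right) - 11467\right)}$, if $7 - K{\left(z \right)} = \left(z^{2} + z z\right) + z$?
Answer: $\frac{7091}{42731} \approx 0.16595$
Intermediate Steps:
$K{\left(z \right)} = 7 - z - 2 z^{2}$ ($K{\left(z \right)} = 7 - \left(\left(z^{2} + z z\right) + z\right) = 7 - \left(\left(z^{2} + z^{2}\right) + z\right) = 7 - \left(2 z^{2} + z\right) = 7 - \left(z + 2 z^{2}\right) = 7 - z - 2 z^{2}$)
$\frac{-5315 - 1776}{-25807 + \left(\left(K{\left(-12 \right)} - 5188\right) - 11467\right)} = \frac{-5315 - 1776}{-25807 - 16924} = - \frac{7091}{-25807 + \left(\left(\left(7 + 12 - 288\right) - 5188\right) - 11467\right)} = - \frac{7091}{-25807 - 16924} = - \frac{7091}{-42731} = \left(-7091\right) \left(- \frac{1}{42731}\right) = \frac{7091}{42731}$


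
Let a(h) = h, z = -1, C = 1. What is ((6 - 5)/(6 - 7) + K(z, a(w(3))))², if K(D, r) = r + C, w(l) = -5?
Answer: 25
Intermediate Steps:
K(D, r) = 1 + r (K(D, r) = r + 1 = 1 + r)
((6 - 5)/(6 - 7) + K(z, a(w(3))))² = ((6 - 5)/(6 - 7) + (1 - 5))² = (1/(-1) - 4)² = (1*(-1) - 4)² = (-1 - 4)² = (-5)² = 25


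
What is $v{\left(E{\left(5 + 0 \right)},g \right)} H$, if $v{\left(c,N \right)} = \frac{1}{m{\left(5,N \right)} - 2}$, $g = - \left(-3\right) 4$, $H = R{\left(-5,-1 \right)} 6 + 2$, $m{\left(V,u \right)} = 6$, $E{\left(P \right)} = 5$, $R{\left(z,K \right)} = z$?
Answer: $-7$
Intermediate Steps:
$H = -28$ ($H = \left(-5\right) 6 + 2 = -30 + 2 = -28$)
$g = 12$ ($g = \left(-1\right) \left(-12\right) = 12$)
$v{\left(c,N \right)} = \frac{1}{4}$ ($v{\left(c,N \right)} = \frac{1}{6 - 2} = \frac{1}{4}$)
$v{\left(E{\left(5 + 0 \right)},g \right)} H = \frac{1}{4} \left(-28\right) = -7$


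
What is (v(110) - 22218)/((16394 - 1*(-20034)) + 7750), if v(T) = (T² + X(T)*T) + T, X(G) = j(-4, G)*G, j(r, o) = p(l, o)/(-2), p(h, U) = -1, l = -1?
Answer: -1979/22089 ≈ -0.089592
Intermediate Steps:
j(r, o) = ½ (j(r, o) = -1/(-2) = -1*(-½) = ½)
X(G) = G/2
v(T) = T + 3*T²/2 (v(T) = (T² + (T/2)*T) + T = (T² + T²/2) + T = 3*T²/2 + T = T + 3*T²/2)
(v(110) - 22218)/((16394 - 1*(-20034)) + 7750) = ((½)*110*(2 + 3*110) - 22218)/((16394 - 1*(-20034)) + 7750) = ((½)*110*(2 + 330) - 22218)/((16394 + 20034) + 7750) = ((½)*110*332 - 22218)/(36428 + 7750) = (18260 - 22218)/44178 = -3958*1/44178 = -1979/22089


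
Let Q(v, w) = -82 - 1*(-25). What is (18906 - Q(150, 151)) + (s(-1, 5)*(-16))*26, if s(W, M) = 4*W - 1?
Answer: 21043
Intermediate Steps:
s(W, M) = -1 + 4*W
Q(v, w) = -57 (Q(v, w) = -82 + 25 = -57)
(18906 - Q(150, 151)) + (s(-1, 5)*(-16))*26 = (18906 - 1*(-57)) + ((-1 + 4*(-1))*(-16))*26 = (18906 + 57) + ((-1 - 4)*(-16))*26 = 18963 - 5*(-16)*26 = 18963 + 80*26 = 18963 + 2080 = 21043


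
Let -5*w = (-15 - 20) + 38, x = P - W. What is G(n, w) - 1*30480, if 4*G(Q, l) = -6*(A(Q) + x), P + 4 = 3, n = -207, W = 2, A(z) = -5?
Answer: -30468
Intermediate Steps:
P = -1 (P = -4 + 3 = -1)
x = -3 (x = -1 - 1*2 = -1 - 2 = -3)
w = -⅗ (w = -((-15 - 20) + 38)/5 = -(-35 + 38)/5 = -⅕*3 = -⅗ ≈ -0.60000)
G(Q, l) = 12 (G(Q, l) = (-6*(-5 - 3))/4 = (-6*(-8))/4 = (¼)*48 = 12)
G(n, w) - 1*30480 = 12 - 1*30480 = 12 - 30480 = -30468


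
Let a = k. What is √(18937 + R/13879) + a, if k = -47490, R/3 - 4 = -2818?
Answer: -47490 + √3647653534099/13879 ≈ -47352.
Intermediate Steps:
R = -8442 (R = 12 + 3*(-2818) = 12 - 8454 = -8442)
a = -47490
√(18937 + R/13879) + a = √(18937 - 8442/13879) - 47490 = √(262818181/13879) - 47490 = √3647653534099/13879 - 47490 = -47490 + √3647653534099/13879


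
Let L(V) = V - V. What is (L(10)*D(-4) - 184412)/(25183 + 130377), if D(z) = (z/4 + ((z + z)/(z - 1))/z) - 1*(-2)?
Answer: -46103/38890 ≈ -1.1855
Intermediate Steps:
L(V) = 0
D(z) = 2 + 2/(-1 + z) + z/4 (D(z) = (z*(¼) + ((2*z)/(-1 + z))/z) + 2 = (z/4 + (2*z/(-1 + z))/z) + 2 = (z/4 + 2/(-1 + z)) + 2 = (2/(-1 + z) + z/4) + 2 = 2 + 2/(-1 + z) + z/4)
(L(10)*D(-4) - 184412)/(25183 + 130377) = (0*((¼)*(-4)*(7 - 4)/(-1 - 4)) - 184412)/(25183 + 130377) = (0*((¼)*(-4)*3/(-5)) - 184412)/155560 = (0*((¼)*(-4)*(-⅕)*3) - 184412)*(1/155560) = (0*(⅗) - 184412)*(1/155560) = (0 - 184412)*(1/155560) = -184412*1/155560 = -46103/38890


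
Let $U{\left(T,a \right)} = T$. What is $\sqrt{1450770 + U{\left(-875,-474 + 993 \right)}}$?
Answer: $\sqrt{1449895} \approx 1204.1$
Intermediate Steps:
$\sqrt{1450770 + U{\left(-875,-474 + 993 \right)}} = \sqrt{1450770 - 875} = \sqrt{1449895}$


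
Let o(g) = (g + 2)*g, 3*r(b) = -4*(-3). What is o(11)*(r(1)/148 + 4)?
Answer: 21307/37 ≈ 575.87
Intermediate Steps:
r(b) = 4 (r(b) = (-4*(-3))/3 = (1/3)*12 = 4)
o(g) = g*(2 + g) (o(g) = (2 + g)*g = g*(2 + g))
o(11)*(r(1)/148 + 4) = (11*(2 + 11))*(4/148 + 4) = (11*13)*(4*(1/148) + 4) = 143*(1/37 + 4) = 143*(149/37) = 21307/37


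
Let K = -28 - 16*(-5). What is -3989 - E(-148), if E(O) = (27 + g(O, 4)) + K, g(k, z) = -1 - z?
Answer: -4063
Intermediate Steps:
K = 52 (K = -28 + 80 = 52)
E(O) = 74 (E(O) = (27 + (-1 - 1*4)) + 52 = (27 + (-1 - 4)) + 52 = (27 - 5) + 52 = 22 + 52 = 74)
-3989 - E(-148) = -3989 - 1*74 = -3989 - 74 = -4063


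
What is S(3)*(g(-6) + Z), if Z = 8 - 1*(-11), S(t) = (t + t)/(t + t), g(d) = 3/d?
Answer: 37/2 ≈ 18.500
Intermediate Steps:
S(t) = 1 (S(t) = (2*t)/((2*t)) = (2*t)*(1/(2*t)) = 1)
Z = 19 (Z = 8 + 11 = 19)
S(3)*(g(-6) + Z) = 1*(3/(-6) + 19) = 1*(3*(-⅙) + 19) = 1*(-½ + 19) = 1*(37/2) = 37/2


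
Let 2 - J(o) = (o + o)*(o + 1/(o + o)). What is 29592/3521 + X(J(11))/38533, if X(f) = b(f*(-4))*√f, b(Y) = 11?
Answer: 29592/3521 + I*√241/3503 ≈ 8.4044 + 0.0044317*I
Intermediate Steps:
J(o) = 2 - 2*o*(o + 1/(2*o)) (J(o) = 2 - (o + o)*(o + 1/(o + o)) = 2 - 2*o*(o + 1/(2*o)))
X(f) = 11*√f
29592/3521 + X(J(11))/38533 = 29592/3521 + (11*√(1 - 2*11²))/38533 = 29592*(1/3521) + (11*√(1 - 2*121))*(1/38533) = 29592/3521 + (11*√(1 - 242))*(1/38533) = 29592/3521 + (11*√(-241))*(1/38533) = 29592/3521 + (11*(I*√241))*(1/38533) = 29592/3521 + (11*I*√241)*(1/38533) = 29592/3521 + I*√241/3503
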